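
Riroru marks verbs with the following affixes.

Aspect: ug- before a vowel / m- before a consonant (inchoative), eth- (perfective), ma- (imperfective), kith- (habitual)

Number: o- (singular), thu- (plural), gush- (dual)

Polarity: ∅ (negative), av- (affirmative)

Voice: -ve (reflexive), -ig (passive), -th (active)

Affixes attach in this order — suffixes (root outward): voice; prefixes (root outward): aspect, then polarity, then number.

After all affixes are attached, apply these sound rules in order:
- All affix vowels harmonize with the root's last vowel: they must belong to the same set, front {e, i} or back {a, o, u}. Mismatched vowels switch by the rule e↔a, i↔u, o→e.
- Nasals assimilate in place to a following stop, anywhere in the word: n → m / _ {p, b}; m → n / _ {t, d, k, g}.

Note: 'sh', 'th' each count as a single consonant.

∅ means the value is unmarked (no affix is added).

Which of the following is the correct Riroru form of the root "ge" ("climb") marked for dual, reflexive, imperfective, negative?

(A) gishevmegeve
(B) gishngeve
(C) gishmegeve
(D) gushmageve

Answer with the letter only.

Attach aspect imperfective ma- → mage.
polarity = negative: zero marking, form stays mage.
Attach voice reflexive -ve → mageve.
Attach number dual gush- → gushmageve.
Apply vowel harmony: gushmageve → gishmegeve.
Nasal assimilation: no change.
So the correct form is gishmegeve, option (C).
(D) gushmageve is wrong: it fails to apply the sound rule(s).
(B) gishngeve is wrong: it uses inchoative instead of imperfective for aspect.
(A) gishevmegeve is wrong: it uses affirmative instead of negative for polarity.

C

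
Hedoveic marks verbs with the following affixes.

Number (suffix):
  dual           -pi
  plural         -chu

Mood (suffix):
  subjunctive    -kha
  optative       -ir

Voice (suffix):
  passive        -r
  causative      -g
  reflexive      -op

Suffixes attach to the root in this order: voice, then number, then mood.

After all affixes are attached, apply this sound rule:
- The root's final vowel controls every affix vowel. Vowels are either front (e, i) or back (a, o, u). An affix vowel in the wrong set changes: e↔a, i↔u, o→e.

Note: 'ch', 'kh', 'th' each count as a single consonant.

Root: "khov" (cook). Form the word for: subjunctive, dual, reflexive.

Attach voice reflexive -op → khovop.
Attach number dual -pi → khovoppi.
Attach mood subjunctive -kha → khovoppikha.
Apply vowel harmony: khovoppikha → khovoppukha.

khovoppukha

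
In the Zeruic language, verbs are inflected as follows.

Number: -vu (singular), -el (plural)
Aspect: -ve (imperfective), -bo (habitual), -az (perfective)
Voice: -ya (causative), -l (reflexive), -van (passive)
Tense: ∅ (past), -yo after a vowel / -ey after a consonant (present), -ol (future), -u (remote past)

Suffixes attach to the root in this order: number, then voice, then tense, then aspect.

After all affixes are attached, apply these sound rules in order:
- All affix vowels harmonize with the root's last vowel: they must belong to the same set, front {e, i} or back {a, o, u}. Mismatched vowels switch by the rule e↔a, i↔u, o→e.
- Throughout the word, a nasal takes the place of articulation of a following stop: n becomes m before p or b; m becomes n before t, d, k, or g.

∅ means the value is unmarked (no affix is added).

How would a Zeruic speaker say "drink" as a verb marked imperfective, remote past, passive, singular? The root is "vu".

vuvuvanuva

Attach number singular -vu → vuvu.
Attach voice passive -van → vuvuvan.
Attach tense remote past -u → vuvuvanu.
Attach aspect imperfective -ve → vuvuvanuve.
Apply vowel harmony: vuvuvanuve → vuvuvanuva.
Nasal assimilation: no change.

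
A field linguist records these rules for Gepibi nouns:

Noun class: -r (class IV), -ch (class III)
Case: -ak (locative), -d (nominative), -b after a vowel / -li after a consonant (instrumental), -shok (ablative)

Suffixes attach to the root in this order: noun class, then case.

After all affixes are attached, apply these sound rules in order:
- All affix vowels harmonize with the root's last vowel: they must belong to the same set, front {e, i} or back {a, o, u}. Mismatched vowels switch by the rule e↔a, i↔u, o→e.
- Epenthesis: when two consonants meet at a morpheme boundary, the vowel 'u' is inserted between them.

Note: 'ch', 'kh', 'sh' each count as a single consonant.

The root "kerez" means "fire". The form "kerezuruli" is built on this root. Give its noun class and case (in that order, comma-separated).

Segment: kerez-r-li.
noun class: -r → class IV.
case: -b/li → instrumental.

class IV, instrumental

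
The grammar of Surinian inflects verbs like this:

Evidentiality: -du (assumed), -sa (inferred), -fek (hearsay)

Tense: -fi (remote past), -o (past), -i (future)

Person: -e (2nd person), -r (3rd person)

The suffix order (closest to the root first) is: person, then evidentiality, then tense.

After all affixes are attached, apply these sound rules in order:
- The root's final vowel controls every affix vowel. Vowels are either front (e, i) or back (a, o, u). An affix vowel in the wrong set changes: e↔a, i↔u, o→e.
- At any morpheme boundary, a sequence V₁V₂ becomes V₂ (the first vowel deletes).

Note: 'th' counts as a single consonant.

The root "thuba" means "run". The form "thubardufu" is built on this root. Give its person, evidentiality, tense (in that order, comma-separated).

Segment: thuba-r-du-fi.
person: -r → 3rd person.
evidentiality: -du → assumed.
tense: -fi → remote past.

3rd person, assumed, remote past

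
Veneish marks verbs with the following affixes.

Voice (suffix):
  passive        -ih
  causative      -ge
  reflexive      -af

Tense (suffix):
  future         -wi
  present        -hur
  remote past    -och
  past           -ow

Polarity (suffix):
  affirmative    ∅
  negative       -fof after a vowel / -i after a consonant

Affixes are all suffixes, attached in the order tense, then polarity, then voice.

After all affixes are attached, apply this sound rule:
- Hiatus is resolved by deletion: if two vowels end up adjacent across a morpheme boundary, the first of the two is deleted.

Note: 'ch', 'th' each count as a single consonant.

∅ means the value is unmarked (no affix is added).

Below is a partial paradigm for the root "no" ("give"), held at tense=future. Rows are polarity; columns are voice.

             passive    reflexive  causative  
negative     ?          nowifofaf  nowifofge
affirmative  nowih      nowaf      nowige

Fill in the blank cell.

nowifofih

Attach tense future -wi → nowi.
Attach polarity negative -fof (after vowel 'i') → nowifof.
Attach voice passive -ih → nowifofih.
Vowel deletion: no change.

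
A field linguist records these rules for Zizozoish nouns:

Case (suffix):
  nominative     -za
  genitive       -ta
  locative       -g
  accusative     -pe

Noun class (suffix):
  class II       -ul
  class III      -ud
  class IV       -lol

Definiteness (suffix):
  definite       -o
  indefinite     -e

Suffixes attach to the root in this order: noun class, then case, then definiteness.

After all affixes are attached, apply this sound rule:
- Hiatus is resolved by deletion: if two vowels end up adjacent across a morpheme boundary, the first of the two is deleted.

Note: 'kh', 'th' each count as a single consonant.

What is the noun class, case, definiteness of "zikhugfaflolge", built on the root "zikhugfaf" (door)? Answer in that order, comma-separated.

Segment: zikhugfaf-lol-g-e.
noun class: -lol → class IV.
case: -g → locative.
definiteness: -e → indefinite.

class IV, locative, indefinite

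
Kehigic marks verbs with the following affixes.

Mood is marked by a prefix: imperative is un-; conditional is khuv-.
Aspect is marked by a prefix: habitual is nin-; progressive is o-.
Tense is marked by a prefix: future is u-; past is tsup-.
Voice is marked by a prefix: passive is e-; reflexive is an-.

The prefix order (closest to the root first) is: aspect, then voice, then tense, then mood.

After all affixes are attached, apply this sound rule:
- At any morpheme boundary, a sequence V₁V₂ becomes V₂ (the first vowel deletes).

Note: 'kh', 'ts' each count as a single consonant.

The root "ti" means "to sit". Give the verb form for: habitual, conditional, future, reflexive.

Attach aspect habitual nin- → ninti.
Attach voice reflexive an- → anninti.
Attach tense future u- → uanninti.
Attach mood conditional khuv- → khuvuanninti.
Apply vowel deletion: khuvuanninti → khuvanninti.

khuvanninti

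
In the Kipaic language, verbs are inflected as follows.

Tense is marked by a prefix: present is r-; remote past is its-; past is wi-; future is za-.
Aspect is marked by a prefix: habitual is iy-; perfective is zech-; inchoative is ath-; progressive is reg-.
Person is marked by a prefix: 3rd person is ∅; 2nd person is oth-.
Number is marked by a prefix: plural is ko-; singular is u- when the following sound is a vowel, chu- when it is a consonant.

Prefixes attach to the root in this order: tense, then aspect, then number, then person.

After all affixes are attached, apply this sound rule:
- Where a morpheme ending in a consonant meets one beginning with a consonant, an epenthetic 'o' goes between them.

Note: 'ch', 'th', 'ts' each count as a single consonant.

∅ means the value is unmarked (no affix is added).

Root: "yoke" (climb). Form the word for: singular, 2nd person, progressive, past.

othochuregowiyoke

Attach tense past wi- → wiyoke.
Attach aspect progressive reg- → regwiyoke.
Attach number singular chu- (before consonant 'r') → churegwiyoke.
Attach person 2nd person oth- → othchuregwiyoke.
Apply epenthesis: othchuregwiyoke → othochuregowiyoke.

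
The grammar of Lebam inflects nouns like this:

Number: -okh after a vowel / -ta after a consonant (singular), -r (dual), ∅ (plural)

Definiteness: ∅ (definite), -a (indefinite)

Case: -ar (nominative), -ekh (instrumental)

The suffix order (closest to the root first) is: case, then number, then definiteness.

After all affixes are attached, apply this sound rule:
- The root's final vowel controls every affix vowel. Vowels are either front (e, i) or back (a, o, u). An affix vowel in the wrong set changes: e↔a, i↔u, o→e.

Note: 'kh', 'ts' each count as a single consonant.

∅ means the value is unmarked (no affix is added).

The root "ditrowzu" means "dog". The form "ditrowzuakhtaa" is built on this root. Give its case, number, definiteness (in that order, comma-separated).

instrumental, singular, indefinite

Segment: ditrowzu-ekh-ta-a.
case: -ekh → instrumental.
number: -okh/ta → singular.
definiteness: -a → indefinite.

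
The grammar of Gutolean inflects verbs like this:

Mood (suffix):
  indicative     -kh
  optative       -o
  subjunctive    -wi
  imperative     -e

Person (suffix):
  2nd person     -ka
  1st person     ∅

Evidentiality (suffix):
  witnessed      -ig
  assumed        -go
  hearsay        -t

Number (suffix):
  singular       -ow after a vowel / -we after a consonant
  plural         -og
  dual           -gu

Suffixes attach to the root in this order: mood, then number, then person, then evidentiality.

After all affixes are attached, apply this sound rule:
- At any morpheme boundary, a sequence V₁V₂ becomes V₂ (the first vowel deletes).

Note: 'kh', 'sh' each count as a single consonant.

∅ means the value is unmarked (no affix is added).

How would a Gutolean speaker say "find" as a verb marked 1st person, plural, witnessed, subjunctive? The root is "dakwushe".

dakwushewogig

Attach mood subjunctive -wi → dakwushewi.
Attach number plural -og → dakwushewiog.
person = 1st person: zero marking, form stays dakwushewiog.
Attach evidentiality witnessed -ig → dakwushewiogig.
Apply vowel deletion: dakwushewiogig → dakwushewogig.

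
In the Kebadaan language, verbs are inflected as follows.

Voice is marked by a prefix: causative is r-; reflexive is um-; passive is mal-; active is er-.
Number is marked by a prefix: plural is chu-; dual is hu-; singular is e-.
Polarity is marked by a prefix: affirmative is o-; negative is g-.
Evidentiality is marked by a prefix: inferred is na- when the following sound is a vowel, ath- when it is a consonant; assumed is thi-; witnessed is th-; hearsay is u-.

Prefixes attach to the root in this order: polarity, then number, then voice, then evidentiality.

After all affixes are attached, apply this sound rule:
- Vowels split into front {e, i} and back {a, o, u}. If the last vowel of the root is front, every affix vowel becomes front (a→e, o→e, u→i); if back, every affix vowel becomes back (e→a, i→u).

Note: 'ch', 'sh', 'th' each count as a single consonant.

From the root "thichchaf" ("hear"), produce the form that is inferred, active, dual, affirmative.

Attach polarity affirmative o- → othichchaf.
Attach number dual hu- → huothichchaf.
Attach voice active er- → erhuothichchaf.
Attach evidentiality inferred na- (before vowel 'e') → naerhuothichchaf.
Apply vowel harmony: naerhuothichchaf → naarhuothichchaf.

naarhuothichchaf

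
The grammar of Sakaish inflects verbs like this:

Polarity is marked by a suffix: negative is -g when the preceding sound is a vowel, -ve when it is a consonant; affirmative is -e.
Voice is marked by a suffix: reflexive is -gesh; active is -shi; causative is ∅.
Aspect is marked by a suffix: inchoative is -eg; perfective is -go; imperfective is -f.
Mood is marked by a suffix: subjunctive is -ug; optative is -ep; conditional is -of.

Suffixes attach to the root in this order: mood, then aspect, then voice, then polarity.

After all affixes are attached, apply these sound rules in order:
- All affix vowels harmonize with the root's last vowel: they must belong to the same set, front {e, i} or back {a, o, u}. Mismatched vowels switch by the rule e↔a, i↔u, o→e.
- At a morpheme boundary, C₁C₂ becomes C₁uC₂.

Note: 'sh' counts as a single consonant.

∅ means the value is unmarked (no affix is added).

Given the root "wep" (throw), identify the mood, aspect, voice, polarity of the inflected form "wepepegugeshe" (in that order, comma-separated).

Segment: wep-ep-eg-gesh-e.
mood: -ep → optative.
aspect: -eg → inchoative.
voice: -gesh → reflexive.
polarity: -e → affirmative.

optative, inchoative, reflexive, affirmative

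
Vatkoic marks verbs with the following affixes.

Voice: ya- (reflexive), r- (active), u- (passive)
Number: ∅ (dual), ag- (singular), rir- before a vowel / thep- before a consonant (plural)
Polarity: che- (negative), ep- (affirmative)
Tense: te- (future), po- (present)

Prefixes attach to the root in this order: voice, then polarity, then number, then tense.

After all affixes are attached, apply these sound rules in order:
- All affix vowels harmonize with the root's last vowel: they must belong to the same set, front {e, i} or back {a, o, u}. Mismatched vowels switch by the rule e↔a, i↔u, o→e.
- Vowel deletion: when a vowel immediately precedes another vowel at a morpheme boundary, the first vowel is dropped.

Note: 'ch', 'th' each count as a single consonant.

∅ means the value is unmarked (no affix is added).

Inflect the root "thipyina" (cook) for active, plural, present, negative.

Attach voice active r- → rthipyina.
Attach polarity negative che- → cherthipyina.
Attach number plural thep- (before consonant 'ch') → thepcherthipyina.
Attach tense present po- → pothepcherthipyina.
Apply vowel harmony: pothepcherthipyina → pothapcharthipyina.
Vowel deletion: no change.

pothapcharthipyina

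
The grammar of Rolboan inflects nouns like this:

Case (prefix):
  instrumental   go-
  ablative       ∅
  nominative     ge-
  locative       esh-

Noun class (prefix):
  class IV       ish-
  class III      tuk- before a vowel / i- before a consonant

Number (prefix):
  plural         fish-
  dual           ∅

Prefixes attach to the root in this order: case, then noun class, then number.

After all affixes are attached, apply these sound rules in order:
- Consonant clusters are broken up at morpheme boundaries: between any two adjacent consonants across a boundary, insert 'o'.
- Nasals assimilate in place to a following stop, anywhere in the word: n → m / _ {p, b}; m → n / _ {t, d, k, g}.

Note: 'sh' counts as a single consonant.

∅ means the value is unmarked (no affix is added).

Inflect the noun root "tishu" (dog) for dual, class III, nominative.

Attach case nominative ge- → getishu.
Attach noun class class III i- (before consonant 'g') → igetishu.
number = dual: zero marking, form stays igetishu.
Epenthesis: no change.
Nasal assimilation: no change.

igetishu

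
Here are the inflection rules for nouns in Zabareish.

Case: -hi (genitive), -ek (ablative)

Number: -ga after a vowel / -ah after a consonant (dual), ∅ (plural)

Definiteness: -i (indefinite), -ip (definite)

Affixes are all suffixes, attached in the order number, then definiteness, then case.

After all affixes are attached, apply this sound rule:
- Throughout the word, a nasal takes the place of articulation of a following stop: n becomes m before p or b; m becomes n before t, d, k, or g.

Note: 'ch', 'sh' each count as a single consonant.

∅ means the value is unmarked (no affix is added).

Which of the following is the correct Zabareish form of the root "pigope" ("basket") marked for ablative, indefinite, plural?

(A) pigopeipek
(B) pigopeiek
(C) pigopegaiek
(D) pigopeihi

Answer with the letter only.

number = plural: zero marking, form stays pigope.
Attach definiteness indefinite -i → pigopei.
Attach case ablative -ek → pigopeiek.
Nasal assimilation: no change.
So the correct form is pigopeiek, option (B).
(A) pigopeipek is wrong: it uses definite instead of indefinite for definiteness.
(C) pigopegaiek is wrong: it uses dual instead of plural for number.
(D) pigopeihi is wrong: it uses genitive instead of ablative for case.

B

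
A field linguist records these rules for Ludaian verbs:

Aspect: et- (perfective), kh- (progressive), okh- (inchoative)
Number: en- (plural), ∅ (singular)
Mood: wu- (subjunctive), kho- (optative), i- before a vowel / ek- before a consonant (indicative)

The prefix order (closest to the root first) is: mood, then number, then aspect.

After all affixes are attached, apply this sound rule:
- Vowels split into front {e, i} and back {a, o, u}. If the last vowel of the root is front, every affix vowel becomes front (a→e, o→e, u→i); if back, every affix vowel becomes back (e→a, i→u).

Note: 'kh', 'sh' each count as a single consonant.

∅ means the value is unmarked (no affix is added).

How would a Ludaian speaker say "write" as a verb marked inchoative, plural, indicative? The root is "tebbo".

okhanaktebbo

Attach mood indicative ek- (before consonant 't') → ektebbo.
Attach number plural en- → enektebbo.
Attach aspect inchoative okh- → okhenektebbo.
Apply vowel harmony: okhenektebbo → okhanaktebbo.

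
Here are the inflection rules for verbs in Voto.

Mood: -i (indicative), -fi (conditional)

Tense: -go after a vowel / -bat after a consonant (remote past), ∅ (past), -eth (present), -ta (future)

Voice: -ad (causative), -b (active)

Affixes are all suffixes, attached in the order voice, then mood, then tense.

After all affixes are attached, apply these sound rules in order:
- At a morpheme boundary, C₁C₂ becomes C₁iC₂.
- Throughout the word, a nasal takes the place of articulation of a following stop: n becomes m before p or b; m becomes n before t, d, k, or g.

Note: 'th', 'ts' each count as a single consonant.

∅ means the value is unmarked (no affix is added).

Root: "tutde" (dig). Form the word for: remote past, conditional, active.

Attach voice active -b → tutdeb.
Attach mood conditional -fi → tutdebfi.
Attach tense remote past -go (after vowel 'i') → tutdebfigo.
Apply epenthesis: tutdebfigo → tutdebifigo.
Nasal assimilation: no change.

tutdebifigo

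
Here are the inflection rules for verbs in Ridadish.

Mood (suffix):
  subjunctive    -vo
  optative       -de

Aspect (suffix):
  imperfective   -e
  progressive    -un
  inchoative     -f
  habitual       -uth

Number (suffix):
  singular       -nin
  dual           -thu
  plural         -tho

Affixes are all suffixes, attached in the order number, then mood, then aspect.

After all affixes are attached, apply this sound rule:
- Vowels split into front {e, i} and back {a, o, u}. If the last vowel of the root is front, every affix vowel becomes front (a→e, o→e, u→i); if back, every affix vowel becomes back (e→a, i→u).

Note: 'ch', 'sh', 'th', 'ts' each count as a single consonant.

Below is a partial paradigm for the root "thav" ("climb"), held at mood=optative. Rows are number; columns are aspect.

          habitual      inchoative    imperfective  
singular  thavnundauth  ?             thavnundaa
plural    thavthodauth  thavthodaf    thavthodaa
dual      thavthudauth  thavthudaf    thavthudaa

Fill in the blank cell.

Attach number singular -nin → thavnin.
Attach mood optative -de → thavninde.
Attach aspect inchoative -f → thavnindef.
Apply vowel harmony: thavnindef → thavnundaf.

thavnundaf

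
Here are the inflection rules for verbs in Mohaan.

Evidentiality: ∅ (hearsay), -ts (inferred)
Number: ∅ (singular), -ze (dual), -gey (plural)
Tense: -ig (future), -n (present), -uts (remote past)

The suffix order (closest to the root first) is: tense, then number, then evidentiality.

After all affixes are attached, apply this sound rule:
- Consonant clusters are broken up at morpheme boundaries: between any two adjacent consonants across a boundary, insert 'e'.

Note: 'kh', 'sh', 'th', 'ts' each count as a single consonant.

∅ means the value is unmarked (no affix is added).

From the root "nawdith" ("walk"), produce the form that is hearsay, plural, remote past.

Attach tense remote past -uts → nawdithuts.
Attach number plural -gey → nawdithutsgey.
evidentiality = hearsay: zero marking, form stays nawdithutsgey.
Apply epenthesis: nawdithutsgey → nawdithutsegey.

nawdithutsegey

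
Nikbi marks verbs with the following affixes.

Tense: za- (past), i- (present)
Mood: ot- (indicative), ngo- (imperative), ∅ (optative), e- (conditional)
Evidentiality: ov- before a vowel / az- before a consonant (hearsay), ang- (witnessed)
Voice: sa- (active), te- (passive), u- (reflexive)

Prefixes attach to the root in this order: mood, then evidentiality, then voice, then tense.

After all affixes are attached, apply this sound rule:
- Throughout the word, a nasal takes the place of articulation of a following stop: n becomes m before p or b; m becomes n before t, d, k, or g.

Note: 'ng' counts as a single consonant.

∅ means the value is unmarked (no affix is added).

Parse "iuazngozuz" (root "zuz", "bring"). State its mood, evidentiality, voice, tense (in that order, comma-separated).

Segment: i-u-az-ngo-zuz.
mood: ngo- → imperative.
evidentiality: ov/az- → hearsay.
voice: u- → reflexive.
tense: i- → present.

imperative, hearsay, reflexive, present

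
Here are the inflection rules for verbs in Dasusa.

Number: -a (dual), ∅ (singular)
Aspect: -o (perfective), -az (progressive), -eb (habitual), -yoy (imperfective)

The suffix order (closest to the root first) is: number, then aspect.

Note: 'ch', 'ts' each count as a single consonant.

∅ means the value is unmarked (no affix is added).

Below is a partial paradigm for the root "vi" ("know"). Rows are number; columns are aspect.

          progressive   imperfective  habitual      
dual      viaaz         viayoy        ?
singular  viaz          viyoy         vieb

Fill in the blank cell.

Attach number dual -a → via.
Attach aspect habitual -eb → viaeb.

viaeb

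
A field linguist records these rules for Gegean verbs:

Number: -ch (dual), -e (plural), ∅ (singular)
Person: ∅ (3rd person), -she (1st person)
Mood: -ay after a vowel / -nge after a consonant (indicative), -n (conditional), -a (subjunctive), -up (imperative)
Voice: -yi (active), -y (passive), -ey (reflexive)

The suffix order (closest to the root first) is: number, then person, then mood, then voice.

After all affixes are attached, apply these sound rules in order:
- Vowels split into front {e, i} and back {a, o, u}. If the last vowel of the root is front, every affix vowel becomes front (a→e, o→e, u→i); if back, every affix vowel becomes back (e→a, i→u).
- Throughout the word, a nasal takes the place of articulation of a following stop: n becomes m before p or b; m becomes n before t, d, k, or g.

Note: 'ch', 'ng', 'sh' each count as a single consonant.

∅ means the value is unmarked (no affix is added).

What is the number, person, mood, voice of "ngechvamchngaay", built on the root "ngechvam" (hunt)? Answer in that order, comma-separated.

Segment: ngechvam-ch-nge-ey.
number: -ch → dual.
person: ∅ → 3rd person.
mood: -ay/nge → indicative.
voice: -ey → reflexive.

dual, 3rd person, indicative, reflexive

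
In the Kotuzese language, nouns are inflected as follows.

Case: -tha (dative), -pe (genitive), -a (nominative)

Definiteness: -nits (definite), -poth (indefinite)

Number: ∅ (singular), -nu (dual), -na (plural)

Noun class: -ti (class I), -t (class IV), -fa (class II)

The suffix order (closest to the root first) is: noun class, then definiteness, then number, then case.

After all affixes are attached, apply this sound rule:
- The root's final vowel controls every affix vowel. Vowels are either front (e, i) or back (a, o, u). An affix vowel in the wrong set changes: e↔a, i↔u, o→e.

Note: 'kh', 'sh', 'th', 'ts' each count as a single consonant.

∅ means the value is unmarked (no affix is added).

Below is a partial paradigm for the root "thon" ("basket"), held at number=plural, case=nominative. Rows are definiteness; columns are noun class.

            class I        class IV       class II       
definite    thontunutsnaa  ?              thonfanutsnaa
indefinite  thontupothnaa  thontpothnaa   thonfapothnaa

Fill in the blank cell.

thontnutsnaa

Attach noun class class IV -t → thont.
Attach definiteness definite -nits → thontnits.
Attach number plural -na → thontnitsna.
Attach case nominative -a → thontnitsnaa.
Apply vowel harmony: thontnitsnaa → thontnutsnaa.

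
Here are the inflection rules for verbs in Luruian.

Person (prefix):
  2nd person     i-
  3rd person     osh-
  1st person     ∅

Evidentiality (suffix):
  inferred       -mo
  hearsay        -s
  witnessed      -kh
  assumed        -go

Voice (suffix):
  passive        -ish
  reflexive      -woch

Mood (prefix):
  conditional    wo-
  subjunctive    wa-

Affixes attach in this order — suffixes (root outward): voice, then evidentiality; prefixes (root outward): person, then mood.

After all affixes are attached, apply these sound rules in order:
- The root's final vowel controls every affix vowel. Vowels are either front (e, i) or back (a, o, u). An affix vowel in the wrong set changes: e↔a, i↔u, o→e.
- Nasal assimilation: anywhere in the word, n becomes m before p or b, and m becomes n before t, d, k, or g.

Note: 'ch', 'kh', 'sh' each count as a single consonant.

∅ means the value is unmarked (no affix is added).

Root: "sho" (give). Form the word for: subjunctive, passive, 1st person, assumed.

washoushgo

Attach voice passive -ish → shoish.
person = 1st person: zero marking, form stays shoish.
Attach mood subjunctive wa- → washoish.
Attach evidentiality assumed -go → washoishgo.
Apply vowel harmony: washoishgo → washoushgo.
Nasal assimilation: no change.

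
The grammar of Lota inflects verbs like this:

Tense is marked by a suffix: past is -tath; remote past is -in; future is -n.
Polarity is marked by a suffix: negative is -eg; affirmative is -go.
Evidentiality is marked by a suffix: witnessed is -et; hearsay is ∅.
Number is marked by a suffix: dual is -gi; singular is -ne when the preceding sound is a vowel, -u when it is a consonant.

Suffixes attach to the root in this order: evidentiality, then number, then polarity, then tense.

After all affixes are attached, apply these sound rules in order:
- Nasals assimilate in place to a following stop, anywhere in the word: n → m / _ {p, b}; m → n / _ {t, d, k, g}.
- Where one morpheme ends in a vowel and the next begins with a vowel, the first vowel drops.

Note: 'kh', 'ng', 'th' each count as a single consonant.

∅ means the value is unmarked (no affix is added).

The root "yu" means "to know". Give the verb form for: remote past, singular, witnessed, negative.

Attach evidentiality witnessed -et → yuet.
Attach number singular -u (after consonant 't') → yuetu.
Attach polarity negative -eg → yuetueg.
Attach tense remote past -in → yuetuegin.
Nasal assimilation: no change.
Apply vowel deletion: yuetuegin → yetegin.

yetegin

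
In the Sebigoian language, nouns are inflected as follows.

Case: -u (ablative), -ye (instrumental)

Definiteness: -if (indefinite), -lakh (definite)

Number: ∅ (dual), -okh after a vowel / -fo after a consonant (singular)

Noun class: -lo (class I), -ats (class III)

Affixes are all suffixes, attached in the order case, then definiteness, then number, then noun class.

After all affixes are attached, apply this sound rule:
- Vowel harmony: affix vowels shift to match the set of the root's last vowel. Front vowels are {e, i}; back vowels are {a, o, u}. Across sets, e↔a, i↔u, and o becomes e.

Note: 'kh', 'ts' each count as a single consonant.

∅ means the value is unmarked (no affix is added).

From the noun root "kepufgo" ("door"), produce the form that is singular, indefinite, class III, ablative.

Attach case ablative -u → kepufgou.
Attach definiteness indefinite -if → kepufgouif.
Attach number singular -fo (after consonant 'f') → kepufgouiffo.
Attach noun class class III -ats → kepufgouiffoats.
Apply vowel harmony: kepufgouiffoats → kepufgouuffoats.

kepufgouuffoats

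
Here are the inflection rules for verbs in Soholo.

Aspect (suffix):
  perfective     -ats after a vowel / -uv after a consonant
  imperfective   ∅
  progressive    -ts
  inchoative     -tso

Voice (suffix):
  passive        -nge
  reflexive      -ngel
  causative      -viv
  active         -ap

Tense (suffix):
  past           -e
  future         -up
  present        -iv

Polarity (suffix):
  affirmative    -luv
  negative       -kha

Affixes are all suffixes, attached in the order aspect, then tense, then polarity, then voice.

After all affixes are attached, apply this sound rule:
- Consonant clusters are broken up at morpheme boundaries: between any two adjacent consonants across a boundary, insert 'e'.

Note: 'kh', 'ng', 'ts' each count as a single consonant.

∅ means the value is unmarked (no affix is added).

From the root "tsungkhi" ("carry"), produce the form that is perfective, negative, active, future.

tsungkhiatsupekhaap

Attach aspect perfective -ats (after vowel 'i') → tsungkhiats.
Attach tense future -up → tsungkhiatsup.
Attach polarity negative -kha → tsungkhiatsupkha.
Attach voice active -ap → tsungkhiatsupkhaap.
Apply epenthesis: tsungkhiatsupkhaap → tsungkhiatsupekhaap.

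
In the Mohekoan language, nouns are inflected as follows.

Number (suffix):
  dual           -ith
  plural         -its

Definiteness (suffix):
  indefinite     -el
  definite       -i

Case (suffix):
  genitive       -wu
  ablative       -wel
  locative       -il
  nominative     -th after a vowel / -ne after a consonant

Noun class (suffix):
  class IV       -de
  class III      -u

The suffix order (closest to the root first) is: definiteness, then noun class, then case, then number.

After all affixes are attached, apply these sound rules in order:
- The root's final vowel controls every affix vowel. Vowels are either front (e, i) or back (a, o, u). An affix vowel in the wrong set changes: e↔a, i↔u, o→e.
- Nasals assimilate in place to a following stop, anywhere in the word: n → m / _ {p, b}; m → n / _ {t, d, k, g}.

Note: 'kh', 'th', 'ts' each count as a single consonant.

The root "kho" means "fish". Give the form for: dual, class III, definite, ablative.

Attach definiteness definite -i → khoi.
Attach noun class class III -u → khoiu.
Attach case ablative -wel → khoiuwel.
Attach number dual -ith → khoiuwelith.
Apply vowel harmony: khoiuwelith → khouuwaluth.
Nasal assimilation: no change.

khouuwaluth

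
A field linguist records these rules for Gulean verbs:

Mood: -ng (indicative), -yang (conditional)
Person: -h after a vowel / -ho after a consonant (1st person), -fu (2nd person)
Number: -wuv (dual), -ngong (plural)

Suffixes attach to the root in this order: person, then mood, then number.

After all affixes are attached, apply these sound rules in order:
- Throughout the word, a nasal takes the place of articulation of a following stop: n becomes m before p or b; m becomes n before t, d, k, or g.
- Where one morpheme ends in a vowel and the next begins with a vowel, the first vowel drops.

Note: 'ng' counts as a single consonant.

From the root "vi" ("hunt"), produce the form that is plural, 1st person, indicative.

Attach person 1st person -h (after vowel 'i') → vih.
Attach mood indicative -ng → vihng.
Attach number plural -ngong → vihngngong.
Nasal assimilation: no change.
Vowel deletion: no change.

vihngngong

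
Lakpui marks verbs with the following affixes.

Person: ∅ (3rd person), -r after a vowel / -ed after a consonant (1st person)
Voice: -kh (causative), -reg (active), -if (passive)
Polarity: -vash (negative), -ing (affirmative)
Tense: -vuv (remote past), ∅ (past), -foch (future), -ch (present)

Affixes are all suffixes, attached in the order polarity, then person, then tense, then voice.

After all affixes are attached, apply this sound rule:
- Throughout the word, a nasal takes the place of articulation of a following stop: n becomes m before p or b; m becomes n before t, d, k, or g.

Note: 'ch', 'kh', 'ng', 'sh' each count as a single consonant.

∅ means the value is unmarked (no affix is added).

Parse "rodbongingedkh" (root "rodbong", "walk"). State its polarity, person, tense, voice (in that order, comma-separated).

Segment: rodbong-ing-ed-kh.
polarity: -ing → affirmative.
person: -r/ed → 1st person.
tense: ∅ → past.
voice: -kh → causative.

affirmative, 1st person, past, causative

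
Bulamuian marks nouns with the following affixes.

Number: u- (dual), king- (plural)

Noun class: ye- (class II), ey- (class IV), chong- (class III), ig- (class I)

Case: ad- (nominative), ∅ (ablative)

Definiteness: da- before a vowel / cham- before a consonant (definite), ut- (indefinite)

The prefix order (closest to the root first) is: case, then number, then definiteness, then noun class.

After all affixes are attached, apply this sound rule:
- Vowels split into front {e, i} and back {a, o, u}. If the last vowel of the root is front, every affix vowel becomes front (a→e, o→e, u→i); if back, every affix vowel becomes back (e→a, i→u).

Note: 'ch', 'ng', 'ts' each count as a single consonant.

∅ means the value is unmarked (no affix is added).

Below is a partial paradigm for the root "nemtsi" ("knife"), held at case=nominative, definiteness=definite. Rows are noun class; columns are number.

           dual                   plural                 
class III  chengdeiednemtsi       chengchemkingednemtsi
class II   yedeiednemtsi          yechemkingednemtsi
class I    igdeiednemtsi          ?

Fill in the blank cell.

Attach case nominative ad- → adnemtsi.
Attach number plural king- → kingadnemtsi.
Attach definiteness definite cham- (before consonant 'k') → chamkingadnemtsi.
Attach noun class class I ig- → igchamkingadnemtsi.
Apply vowel harmony: igchamkingadnemtsi → igchemkingednemtsi.

igchemkingednemtsi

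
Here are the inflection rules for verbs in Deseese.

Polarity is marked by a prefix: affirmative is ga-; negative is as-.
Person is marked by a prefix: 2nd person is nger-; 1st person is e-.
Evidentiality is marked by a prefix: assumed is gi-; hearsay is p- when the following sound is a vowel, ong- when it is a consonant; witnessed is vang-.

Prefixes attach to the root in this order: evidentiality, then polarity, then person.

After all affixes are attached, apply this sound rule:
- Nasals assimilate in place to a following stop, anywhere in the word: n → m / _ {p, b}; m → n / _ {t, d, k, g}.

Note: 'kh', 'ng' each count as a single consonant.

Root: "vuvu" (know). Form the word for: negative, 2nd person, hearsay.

ngerasongvuvu

Attach evidentiality hearsay ong- (before consonant 'v') → ongvuvu.
Attach polarity negative as- → asongvuvu.
Attach person 2nd person nger- → ngerasongvuvu.
Nasal assimilation: no change.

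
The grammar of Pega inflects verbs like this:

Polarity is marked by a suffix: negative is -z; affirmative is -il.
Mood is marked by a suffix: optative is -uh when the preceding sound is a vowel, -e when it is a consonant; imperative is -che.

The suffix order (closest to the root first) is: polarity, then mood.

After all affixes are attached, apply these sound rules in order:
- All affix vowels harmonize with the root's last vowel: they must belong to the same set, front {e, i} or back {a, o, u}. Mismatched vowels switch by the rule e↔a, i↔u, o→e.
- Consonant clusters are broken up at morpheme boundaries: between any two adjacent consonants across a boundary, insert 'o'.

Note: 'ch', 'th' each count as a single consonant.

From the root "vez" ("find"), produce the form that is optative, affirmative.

Attach polarity affirmative -il → vezil.
Attach mood optative -e (after consonant 'l') → vezile.
Vowel harmony: no change.
Epenthesis: no change.

vezile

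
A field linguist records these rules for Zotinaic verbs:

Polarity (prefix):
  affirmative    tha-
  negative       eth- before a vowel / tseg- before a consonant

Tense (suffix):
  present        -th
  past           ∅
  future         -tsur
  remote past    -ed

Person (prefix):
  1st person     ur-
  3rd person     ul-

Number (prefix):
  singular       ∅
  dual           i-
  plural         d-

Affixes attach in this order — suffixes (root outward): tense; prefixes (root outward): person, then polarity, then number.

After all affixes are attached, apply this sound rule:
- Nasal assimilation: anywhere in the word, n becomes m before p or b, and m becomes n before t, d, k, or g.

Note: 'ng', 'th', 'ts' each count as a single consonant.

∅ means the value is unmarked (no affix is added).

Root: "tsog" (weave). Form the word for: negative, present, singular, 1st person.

Attach tense present -th → tsogth.
Attach person 1st person ur- → urtsogth.
Attach polarity negative eth- (before vowel 'u') → ethurtsogth.
number = singular: zero marking, form stays ethurtsogth.
Nasal assimilation: no change.

ethurtsogth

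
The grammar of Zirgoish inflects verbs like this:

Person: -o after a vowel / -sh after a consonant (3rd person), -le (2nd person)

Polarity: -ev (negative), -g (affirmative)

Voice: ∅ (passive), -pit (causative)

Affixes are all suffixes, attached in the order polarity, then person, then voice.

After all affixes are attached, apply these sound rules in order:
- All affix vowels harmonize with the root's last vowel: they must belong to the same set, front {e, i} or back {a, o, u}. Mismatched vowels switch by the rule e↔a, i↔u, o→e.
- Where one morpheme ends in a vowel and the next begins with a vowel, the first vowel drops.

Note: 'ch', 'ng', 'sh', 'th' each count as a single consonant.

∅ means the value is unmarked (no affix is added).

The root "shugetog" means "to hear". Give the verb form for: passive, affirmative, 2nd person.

shugetoggla

Attach polarity affirmative -g → shugetogg.
Attach person 2nd person -le → shugetoggle.
voice = passive: zero marking, form stays shugetoggle.
Apply vowel harmony: shugetoggle → shugetoggla.
Vowel deletion: no change.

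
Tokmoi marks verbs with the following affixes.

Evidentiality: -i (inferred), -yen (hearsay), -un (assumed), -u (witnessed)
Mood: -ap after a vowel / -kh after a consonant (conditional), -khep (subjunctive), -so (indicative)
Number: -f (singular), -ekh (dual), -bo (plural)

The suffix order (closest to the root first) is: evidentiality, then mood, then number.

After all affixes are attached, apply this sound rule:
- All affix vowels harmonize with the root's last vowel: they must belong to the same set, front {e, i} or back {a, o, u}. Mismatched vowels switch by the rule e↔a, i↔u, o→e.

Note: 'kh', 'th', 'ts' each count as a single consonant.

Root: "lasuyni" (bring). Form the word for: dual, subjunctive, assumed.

lasuyniinkhepekh

Attach evidentiality assumed -un → lasuyniun.
Attach mood subjunctive -khep → lasuyniunkhep.
Attach number dual -ekh → lasuyniunkhepekh.
Apply vowel harmony: lasuyniunkhepekh → lasuyniinkhepekh.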